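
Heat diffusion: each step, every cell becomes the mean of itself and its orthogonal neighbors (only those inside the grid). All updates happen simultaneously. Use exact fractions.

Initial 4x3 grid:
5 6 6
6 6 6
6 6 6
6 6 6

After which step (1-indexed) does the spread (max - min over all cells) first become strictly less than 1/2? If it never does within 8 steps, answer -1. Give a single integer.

Answer: 1

Derivation:
Step 1: max=6, min=17/3, spread=1/3
  -> spread < 1/2 first at step 1
Step 2: max=6, min=103/18, spread=5/18
Step 3: max=6, min=1255/216, spread=41/216
Step 4: max=6, min=151303/25920, spread=4217/25920
Step 5: max=43121/7200, min=9122051/1555200, spread=38417/311040
Step 6: max=861403/144000, min=548671789/93312000, spread=1903471/18662400
Step 7: max=25804241/4320000, min=32991330911/5598720000, spread=18038617/223948800
Step 8: max=2319873241/388800000, min=1982271017149/335923200000, spread=883978523/13436928000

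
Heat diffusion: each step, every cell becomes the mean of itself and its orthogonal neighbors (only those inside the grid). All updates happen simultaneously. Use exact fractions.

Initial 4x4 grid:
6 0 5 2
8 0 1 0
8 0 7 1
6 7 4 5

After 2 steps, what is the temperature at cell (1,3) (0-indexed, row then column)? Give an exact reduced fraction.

Answer: 551/240

Derivation:
Step 1: cell (1,3) = 1
Step 2: cell (1,3) = 551/240
Full grid after step 2:
  155/36 673/240 581/240 16/9
  131/30 341/100 2 551/240
  28/5 371/100 93/25 611/240
  67/12 107/20 239/60 37/9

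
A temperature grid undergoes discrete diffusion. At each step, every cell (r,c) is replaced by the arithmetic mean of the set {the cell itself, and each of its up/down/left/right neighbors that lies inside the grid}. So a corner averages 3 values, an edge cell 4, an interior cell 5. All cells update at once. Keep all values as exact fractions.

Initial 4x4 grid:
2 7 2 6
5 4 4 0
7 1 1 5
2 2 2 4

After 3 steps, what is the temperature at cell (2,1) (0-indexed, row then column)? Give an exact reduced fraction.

Answer: 3719/1200

Derivation:
Step 1: cell (2,1) = 3
Step 2: cell (2,1) = 153/50
Step 3: cell (2,1) = 3719/1200
Full grid after step 3:
  9307/2160 13967/3600 2683/720 7087/2160
  28519/7200 22453/6000 18793/6000 4727/1440
  25423/7200 3719/1200 17719/6000 20203/7200
  1361/432 5107/1800 4747/1800 6121/2160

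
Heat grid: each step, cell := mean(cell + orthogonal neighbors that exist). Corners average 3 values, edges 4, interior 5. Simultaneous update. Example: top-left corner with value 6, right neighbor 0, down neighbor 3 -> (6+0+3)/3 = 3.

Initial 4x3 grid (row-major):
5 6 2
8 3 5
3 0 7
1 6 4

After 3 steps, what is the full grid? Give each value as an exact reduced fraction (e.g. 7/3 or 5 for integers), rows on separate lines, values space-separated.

Answer: 10379/2160 8203/1800 9509/2160
31697/7200 6439/1500 30797/7200
26927/7200 7947/2000 29527/7200
3829/1080 17573/4800 1121/270

Derivation:
After step 1:
  19/3 4 13/3
  19/4 22/5 17/4
  3 19/5 4
  10/3 11/4 17/3
After step 2:
  181/36 143/30 151/36
  1109/240 106/25 1019/240
  893/240 359/100 1063/240
  109/36 311/80 149/36
After step 3:
  10379/2160 8203/1800 9509/2160
  31697/7200 6439/1500 30797/7200
  26927/7200 7947/2000 29527/7200
  3829/1080 17573/4800 1121/270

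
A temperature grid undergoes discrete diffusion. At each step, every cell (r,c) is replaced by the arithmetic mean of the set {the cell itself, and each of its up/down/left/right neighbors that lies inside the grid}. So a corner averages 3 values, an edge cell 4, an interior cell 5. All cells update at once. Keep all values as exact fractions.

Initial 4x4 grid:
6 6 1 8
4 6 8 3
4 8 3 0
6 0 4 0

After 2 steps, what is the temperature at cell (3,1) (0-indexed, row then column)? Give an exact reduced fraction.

Answer: 827/240

Derivation:
Step 1: cell (3,1) = 9/2
Step 2: cell (3,1) = 827/240
Full grid after step 2:
  181/36 667/120 187/40 29/6
  667/120 491/100 257/50 289/80
  541/120 126/25 13/4 731/240
  40/9 827/240 731/240 55/36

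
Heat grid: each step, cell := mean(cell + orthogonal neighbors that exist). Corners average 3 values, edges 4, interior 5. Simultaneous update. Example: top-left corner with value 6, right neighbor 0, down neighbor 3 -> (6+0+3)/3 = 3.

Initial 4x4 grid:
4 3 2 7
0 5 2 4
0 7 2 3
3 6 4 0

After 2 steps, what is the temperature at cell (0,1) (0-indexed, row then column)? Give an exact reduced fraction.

Step 1: cell (0,1) = 7/2
Step 2: cell (0,1) = 191/60
Full grid after step 2:
  97/36 191/60 43/12 71/18
  629/240 323/100 7/2 163/48
  47/16 37/10 317/100 731/240
  7/2 15/4 209/60 91/36

Answer: 191/60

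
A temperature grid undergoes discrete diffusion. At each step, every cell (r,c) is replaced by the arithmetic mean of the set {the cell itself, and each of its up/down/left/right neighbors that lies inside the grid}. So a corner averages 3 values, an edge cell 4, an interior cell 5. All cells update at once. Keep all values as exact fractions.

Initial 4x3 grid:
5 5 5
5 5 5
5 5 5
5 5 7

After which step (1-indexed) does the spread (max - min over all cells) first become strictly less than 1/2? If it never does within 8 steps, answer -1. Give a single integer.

Step 1: max=17/3, min=5, spread=2/3
Step 2: max=50/9, min=5, spread=5/9
Step 3: max=581/108, min=5, spread=41/108
  -> spread < 1/2 first at step 3
Step 4: max=69017/12960, min=5, spread=4217/12960
Step 5: max=4097149/777600, min=18079/3600, spread=38417/155520
Step 6: max=244480211/46656000, min=362597/72000, spread=1903471/9331200
Step 7: max=14597789089/2799360000, min=10915759/2160000, spread=18038617/111974400
Step 8: max=873076182851/167961600000, min=984926759/194400000, spread=883978523/6718464000

Answer: 3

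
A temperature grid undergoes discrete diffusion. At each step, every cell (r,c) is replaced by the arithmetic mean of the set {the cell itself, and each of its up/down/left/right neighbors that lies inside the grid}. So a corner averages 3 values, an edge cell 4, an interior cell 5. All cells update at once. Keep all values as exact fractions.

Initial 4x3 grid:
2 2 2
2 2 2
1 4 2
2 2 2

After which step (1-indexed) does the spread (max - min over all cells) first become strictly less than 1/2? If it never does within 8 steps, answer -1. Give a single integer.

Answer: 2

Derivation:
Step 1: max=5/2, min=5/3, spread=5/6
Step 2: max=237/100, min=23/12, spread=34/75
  -> spread < 1/2 first at step 2
Step 3: max=2731/1200, min=151/75, spread=21/80
Step 4: max=48307/21600, min=10933/5400, spread=61/288
Step 5: max=592601/270000, min=669857/324000, spread=206321/1620000
Step 6: max=56771839/25920000, min=40261573/19440000, spread=370769/3110400
Step 7: max=10137180503/4665600000, min=2435811707/1166400000, spread=5252449/62208000
Step 8: max=606537748277/279936000000, min=146572614913/69984000000, spread=161978309/2239488000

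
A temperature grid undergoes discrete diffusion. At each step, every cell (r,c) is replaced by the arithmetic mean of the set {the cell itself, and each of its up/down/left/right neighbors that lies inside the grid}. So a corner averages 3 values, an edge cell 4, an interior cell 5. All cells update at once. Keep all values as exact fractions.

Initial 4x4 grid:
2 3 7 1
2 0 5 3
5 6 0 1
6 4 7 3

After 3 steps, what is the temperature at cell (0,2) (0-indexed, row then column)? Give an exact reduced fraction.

Step 1: cell (0,2) = 4
Step 2: cell (0,2) = 41/12
Step 3: cell (0,2) = 2383/720
Full grid after step 3:
  1583/540 10771/3600 2383/720 1373/432
  11071/3600 4967/1500 3683/1200 889/288
  323/80 289/80 10511/3000 20953/7200
  635/144 2131/480 26053/7200 3629/1080

Answer: 2383/720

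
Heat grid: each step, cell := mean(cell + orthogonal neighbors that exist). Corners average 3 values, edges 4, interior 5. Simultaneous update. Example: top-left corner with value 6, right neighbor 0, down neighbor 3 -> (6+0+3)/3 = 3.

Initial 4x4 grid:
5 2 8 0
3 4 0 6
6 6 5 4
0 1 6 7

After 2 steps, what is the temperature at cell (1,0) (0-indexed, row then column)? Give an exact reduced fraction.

Step 1: cell (1,0) = 9/2
Step 2: cell (1,0) = 175/48
Full grid after step 2:
  151/36 163/48 991/240 29/9
  175/48 17/4 84/25 259/60
  899/240 93/25 469/100 67/15
  28/9 221/60 67/15 191/36

Answer: 175/48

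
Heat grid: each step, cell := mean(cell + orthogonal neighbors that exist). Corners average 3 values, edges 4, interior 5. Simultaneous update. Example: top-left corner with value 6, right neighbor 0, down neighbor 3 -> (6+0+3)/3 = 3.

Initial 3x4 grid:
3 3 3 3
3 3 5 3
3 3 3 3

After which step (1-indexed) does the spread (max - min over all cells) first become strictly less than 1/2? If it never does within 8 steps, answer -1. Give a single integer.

Answer: 2

Derivation:
Step 1: max=7/2, min=3, spread=1/2
Step 2: max=173/50, min=3, spread=23/50
  -> spread < 1/2 first at step 2
Step 3: max=8011/2400, min=613/200, spread=131/480
Step 4: max=71351/21600, min=11191/3600, spread=841/4320
Step 5: max=28462051/8640000, min=2253373/720000, spread=56863/345600
Step 6: max=254814341/77760000, min=20429543/6480000, spread=386393/3110400
Step 7: max=101705723131/31104000000, min=8196358813/2592000000, spread=26795339/248832000
Step 8: max=6082535714129/1866240000000, min=493646149667/155520000000, spread=254051069/2985984000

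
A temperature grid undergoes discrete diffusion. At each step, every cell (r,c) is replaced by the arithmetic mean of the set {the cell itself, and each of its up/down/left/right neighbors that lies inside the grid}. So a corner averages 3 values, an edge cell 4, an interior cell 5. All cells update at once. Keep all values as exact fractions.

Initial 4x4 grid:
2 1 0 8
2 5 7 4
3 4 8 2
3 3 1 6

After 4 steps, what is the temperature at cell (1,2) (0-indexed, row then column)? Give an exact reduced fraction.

Step 1: cell (1,2) = 24/5
Step 2: cell (1,2) = 89/20
Step 3: cell (1,2) = 1697/400
Step 4: cell (1,2) = 243563/60000
Full grid after step 4:
  47473/16200 7087/2160 13951/3600 18233/4320
  16759/5400 79709/22500 243563/60000 63167/14400
  15101/4500 218807/60000 124781/30000 310867/72000
  72481/21600 264931/72000 284587/72000 45473/10800

Answer: 243563/60000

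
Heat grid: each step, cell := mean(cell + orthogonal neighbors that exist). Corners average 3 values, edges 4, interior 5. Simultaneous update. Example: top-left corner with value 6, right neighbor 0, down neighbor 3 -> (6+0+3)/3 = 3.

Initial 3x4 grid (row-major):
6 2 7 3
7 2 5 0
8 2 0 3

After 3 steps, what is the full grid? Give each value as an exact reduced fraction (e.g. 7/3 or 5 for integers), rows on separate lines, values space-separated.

Answer: 3427/720 1261/300 6551/1800 6893/2160
67283/14400 24037/6000 18617/6000 40243/14400
9721/2160 827/225 141/50 1651/720

Derivation:
After step 1:
  5 17/4 17/4 10/3
  23/4 18/5 14/5 11/4
  17/3 3 5/2 1
After step 2:
  5 171/40 439/120 31/9
  1201/240 97/25 159/50 593/240
  173/36 443/120 93/40 25/12
After step 3:
  3427/720 1261/300 6551/1800 6893/2160
  67283/14400 24037/6000 18617/6000 40243/14400
  9721/2160 827/225 141/50 1651/720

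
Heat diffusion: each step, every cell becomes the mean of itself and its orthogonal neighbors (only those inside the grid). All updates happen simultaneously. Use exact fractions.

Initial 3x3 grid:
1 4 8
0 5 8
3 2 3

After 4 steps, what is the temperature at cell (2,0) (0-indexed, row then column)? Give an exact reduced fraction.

Step 1: cell (2,0) = 5/3
Step 2: cell (2,0) = 43/18
Step 3: cell (2,0) = 2879/1080
Step 4: cell (2,0) = 196033/64800
Full grid after step 4:
  438041/129600 1736311/432000 303283/64800
  2684747/864000 172883/45000 161953/36000
  196033/64800 343583/96000 549391/129600

Answer: 196033/64800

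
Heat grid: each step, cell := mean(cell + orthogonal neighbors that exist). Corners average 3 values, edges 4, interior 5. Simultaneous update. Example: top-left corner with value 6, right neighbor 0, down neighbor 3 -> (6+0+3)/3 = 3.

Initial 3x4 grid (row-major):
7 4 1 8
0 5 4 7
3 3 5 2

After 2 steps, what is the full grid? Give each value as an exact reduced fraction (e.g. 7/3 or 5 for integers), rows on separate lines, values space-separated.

Answer: 35/9 461/120 547/120 89/18
757/240 98/25 103/25 393/80
13/4 127/40 497/120 161/36

Derivation:
After step 1:
  11/3 17/4 17/4 16/3
  15/4 16/5 22/5 21/4
  2 4 7/2 14/3
After step 2:
  35/9 461/120 547/120 89/18
  757/240 98/25 103/25 393/80
  13/4 127/40 497/120 161/36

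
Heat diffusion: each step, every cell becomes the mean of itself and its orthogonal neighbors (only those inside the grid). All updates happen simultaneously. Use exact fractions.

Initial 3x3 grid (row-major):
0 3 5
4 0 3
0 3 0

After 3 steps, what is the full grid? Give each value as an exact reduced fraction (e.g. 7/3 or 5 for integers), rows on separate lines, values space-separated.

After step 1:
  7/3 2 11/3
  1 13/5 2
  7/3 3/4 2
After step 2:
  16/9 53/20 23/9
  31/15 167/100 77/30
  49/36 461/240 19/12
After step 3:
  1169/540 649/300 1399/540
  1547/900 13049/6000 3769/1800
  3851/2160 23527/14400 1457/720

Answer: 1169/540 649/300 1399/540
1547/900 13049/6000 3769/1800
3851/2160 23527/14400 1457/720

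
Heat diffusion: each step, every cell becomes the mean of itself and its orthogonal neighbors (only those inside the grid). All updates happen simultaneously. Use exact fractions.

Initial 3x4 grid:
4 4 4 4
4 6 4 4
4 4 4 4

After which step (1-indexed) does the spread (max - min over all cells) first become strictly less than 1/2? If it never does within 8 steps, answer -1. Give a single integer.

Answer: 2

Derivation:
Step 1: max=9/2, min=4, spread=1/2
Step 2: max=223/50, min=4, spread=23/50
  -> spread < 1/2 first at step 2
Step 3: max=10411/2400, min=813/200, spread=131/480
Step 4: max=92951/21600, min=14791/3600, spread=841/4320
Step 5: max=37102051/8640000, min=2973373/720000, spread=56863/345600
Step 6: max=332574341/77760000, min=26909543/6480000, spread=386393/3110400
Step 7: max=132809723131/31104000000, min=10788358813/2592000000, spread=26795339/248832000
Step 8: max=7948775714129/1866240000000, min=649166149667/155520000000, spread=254051069/2985984000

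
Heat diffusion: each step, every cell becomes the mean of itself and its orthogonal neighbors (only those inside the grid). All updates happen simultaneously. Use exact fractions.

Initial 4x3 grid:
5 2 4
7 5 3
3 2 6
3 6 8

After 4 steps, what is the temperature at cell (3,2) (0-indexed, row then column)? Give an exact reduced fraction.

Answer: 627839/129600

Derivation:
Step 1: cell (3,2) = 20/3
Step 2: cell (3,2) = 97/18
Step 3: cell (3,2) = 694/135
Step 4: cell (3,2) = 627839/129600
Full grid after step 4:
  275677/64800 222181/54000 89059/21600
  920089/216000 48577/11250 307363/72000
  35387/8000 1613339/360000 1011949/216000
  64471/14400 4082461/864000 627839/129600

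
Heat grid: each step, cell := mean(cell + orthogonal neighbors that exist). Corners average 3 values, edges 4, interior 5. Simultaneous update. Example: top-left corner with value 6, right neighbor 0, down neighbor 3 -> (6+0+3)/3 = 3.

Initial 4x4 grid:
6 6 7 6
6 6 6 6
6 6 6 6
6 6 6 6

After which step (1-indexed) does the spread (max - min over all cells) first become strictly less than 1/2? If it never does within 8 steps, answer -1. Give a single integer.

Answer: 1

Derivation:
Step 1: max=19/3, min=6, spread=1/3
  -> spread < 1/2 first at step 1
Step 2: max=751/120, min=6, spread=31/120
Step 3: max=6691/1080, min=6, spread=211/1080
Step 4: max=664843/108000, min=6, spread=16843/108000
Step 5: max=5970643/972000, min=54079/9000, spread=130111/972000
Step 6: max=178602367/29160000, min=3247159/540000, spread=3255781/29160000
Step 7: max=5349153691/874800000, min=3251107/540000, spread=82360351/874800000
Step 8: max=160215316891/26244000000, min=585706441/97200000, spread=2074577821/26244000000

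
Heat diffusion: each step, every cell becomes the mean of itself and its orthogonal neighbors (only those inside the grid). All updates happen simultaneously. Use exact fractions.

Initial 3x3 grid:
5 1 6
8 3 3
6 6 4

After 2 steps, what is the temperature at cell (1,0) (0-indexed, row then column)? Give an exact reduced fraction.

Step 1: cell (1,0) = 11/2
Step 2: cell (1,0) = 631/120
Full grid after step 2:
  167/36 319/80 133/36
  631/120 111/25 119/30
  203/36 399/80 157/36

Answer: 631/120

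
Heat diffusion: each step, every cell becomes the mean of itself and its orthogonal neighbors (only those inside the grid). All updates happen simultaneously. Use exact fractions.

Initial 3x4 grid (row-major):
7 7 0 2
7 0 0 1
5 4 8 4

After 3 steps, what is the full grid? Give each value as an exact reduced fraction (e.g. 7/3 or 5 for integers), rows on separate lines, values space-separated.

Answer: 1721/360 8933/2400 6343/2400 241/120
67003/14400 23777/6000 17057/6000 35743/14400
641/135 29249/7200 25079/7200 413/135

Derivation:
After step 1:
  7 7/2 9/4 1
  19/4 18/5 9/5 7/4
  16/3 17/4 4 13/3
After step 2:
  61/12 327/80 171/80 5/3
  1241/240 179/50 67/25 533/240
  43/9 1031/240 863/240 121/36
After step 3:
  1721/360 8933/2400 6343/2400 241/120
  67003/14400 23777/6000 17057/6000 35743/14400
  641/135 29249/7200 25079/7200 413/135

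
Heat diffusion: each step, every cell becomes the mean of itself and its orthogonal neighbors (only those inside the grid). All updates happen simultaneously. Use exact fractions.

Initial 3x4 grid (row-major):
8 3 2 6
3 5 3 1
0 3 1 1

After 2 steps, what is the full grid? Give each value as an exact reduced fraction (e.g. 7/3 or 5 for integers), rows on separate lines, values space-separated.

After step 1:
  14/3 9/2 7/2 3
  4 17/5 12/5 11/4
  2 9/4 2 1
After step 2:
  79/18 241/60 67/20 37/12
  211/60 331/100 281/100 183/80
  11/4 193/80 153/80 23/12

Answer: 79/18 241/60 67/20 37/12
211/60 331/100 281/100 183/80
11/4 193/80 153/80 23/12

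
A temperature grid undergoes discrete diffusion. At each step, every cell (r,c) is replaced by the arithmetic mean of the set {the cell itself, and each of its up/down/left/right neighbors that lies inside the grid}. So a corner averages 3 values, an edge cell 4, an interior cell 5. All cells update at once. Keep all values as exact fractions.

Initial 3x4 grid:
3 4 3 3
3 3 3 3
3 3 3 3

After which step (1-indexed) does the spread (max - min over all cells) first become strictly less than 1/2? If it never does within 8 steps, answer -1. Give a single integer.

Step 1: max=10/3, min=3, spread=1/3
  -> spread < 1/2 first at step 1
Step 2: max=391/120, min=3, spread=31/120
Step 3: max=3451/1080, min=3, spread=211/1080
Step 4: max=340897/108000, min=5447/1800, spread=14077/108000
Step 5: max=3056407/972000, min=327683/108000, spread=5363/48600
Step 6: max=91220809/29160000, min=182869/60000, spread=93859/1166400
Step 7: max=5459074481/1749600000, min=296936467/97200000, spread=4568723/69984000
Step 8: max=326708435629/104976000000, min=8929618889/2916000000, spread=8387449/167961600

Answer: 1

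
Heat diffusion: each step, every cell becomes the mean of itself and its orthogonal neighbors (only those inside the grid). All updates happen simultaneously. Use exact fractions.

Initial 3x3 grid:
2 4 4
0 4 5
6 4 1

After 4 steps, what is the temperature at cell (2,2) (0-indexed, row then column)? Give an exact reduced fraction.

Answer: 457003/129600

Derivation:
Step 1: cell (2,2) = 10/3
Step 2: cell (2,2) = 127/36
Step 3: cell (2,2) = 7649/2160
Step 4: cell (2,2) = 457003/129600
Full grid after step 4:
  68413/21600 1435513/432000 56741/16200
  172361/54000 134943/40000 1519013/432000
  424753/129600 2934901/864000 457003/129600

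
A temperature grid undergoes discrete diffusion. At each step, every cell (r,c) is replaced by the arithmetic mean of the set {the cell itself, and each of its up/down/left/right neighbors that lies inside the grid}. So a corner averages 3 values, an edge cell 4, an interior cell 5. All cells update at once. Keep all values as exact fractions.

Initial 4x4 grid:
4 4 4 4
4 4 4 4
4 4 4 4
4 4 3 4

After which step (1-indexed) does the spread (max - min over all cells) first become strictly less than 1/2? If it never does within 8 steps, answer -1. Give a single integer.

Answer: 1

Derivation:
Step 1: max=4, min=11/3, spread=1/3
  -> spread < 1/2 first at step 1
Step 2: max=4, min=449/120, spread=31/120
Step 3: max=4, min=4109/1080, spread=211/1080
Step 4: max=4, min=415157/108000, spread=16843/108000
Step 5: max=35921/9000, min=3749357/972000, spread=130111/972000
Step 6: max=2152841/540000, min=112997633/29160000, spread=3255781/29160000
Step 7: max=2148893/540000, min=3398846309/874800000, spread=82360351/874800000
Step 8: max=386293559/97200000, min=102224683109/26244000000, spread=2074577821/26244000000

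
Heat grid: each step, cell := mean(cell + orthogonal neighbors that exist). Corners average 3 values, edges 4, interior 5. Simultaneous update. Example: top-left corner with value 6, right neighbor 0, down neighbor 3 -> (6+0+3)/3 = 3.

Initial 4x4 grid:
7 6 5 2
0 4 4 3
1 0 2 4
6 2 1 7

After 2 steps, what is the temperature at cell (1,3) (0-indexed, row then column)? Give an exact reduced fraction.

Answer: 851/240

Derivation:
Step 1: cell (1,3) = 13/4
Step 2: cell (1,3) = 851/240
Full grid after step 2:
  77/18 1013/240 1001/240 65/18
  713/240 167/50 161/50 851/240
  191/80 54/25 73/25 269/80
  7/3 201/80 229/80 11/3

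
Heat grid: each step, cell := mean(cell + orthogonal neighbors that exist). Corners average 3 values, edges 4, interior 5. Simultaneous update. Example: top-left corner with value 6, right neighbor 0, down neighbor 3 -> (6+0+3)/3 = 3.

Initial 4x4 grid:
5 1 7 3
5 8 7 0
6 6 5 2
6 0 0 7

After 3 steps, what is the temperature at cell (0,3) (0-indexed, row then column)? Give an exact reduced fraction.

Step 1: cell (0,3) = 10/3
Step 2: cell (0,3) = 65/18
Step 3: cell (0,3) = 8669/2160
Full grid after step 3:
  5357/1080 35473/7200 31313/7200 8669/2160
  37393/7200 2929/600 1079/240 13729/3600
  11563/2400 9263/2000 3979/1000 1453/400
  211/48 397/100 269/75 235/72

Answer: 8669/2160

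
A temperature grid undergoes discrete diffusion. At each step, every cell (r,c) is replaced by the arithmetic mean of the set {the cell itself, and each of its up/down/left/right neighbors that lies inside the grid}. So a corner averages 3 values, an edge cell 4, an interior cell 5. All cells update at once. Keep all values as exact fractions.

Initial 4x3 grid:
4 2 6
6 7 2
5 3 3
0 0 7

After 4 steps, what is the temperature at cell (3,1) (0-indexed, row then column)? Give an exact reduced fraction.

Answer: 154021/48000

Derivation:
Step 1: cell (3,1) = 5/2
Step 2: cell (3,1) = 111/40
Step 3: cell (3,1) = 2399/800
Step 4: cell (3,1) = 154021/48000
Full grid after step 4:
  186599/43200 3619613/864000 539347/129600
  12061/3000 1464757/360000 849767/216000
  193063/54000 106111/30000 785627/216000
  203581/64800 154021/48000 106303/32400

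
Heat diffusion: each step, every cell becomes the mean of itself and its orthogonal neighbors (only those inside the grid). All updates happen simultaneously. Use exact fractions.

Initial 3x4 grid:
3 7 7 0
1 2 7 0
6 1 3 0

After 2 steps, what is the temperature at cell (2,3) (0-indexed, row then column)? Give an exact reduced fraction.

Answer: 11/6

Derivation:
Step 1: cell (2,3) = 1
Step 2: cell (2,3) = 11/6
Full grid after step 2:
  137/36 259/60 121/30 28/9
  97/30 363/100 343/100 533/240
  26/9 721/240 211/80 11/6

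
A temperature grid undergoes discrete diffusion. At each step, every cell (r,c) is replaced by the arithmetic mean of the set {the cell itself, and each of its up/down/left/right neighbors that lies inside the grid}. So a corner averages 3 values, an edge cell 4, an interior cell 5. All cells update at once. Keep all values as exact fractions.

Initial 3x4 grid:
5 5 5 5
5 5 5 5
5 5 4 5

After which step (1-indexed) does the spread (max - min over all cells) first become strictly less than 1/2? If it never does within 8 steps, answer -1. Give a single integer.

Step 1: max=5, min=14/3, spread=1/3
  -> spread < 1/2 first at step 1
Step 2: max=5, min=569/120, spread=31/120
Step 3: max=5, min=5189/1080, spread=211/1080
Step 4: max=8953/1800, min=523103/108000, spread=14077/108000
Step 5: max=536317/108000, min=4719593/972000, spread=5363/48600
Step 6: max=297131/60000, min=142059191/29160000, spread=93859/1166400
Step 7: max=480663533/97200000, min=8537725519/1749600000, spread=4568723/69984000
Step 8: max=14398381111/2916000000, min=513099564371/104976000000, spread=8387449/167961600

Answer: 1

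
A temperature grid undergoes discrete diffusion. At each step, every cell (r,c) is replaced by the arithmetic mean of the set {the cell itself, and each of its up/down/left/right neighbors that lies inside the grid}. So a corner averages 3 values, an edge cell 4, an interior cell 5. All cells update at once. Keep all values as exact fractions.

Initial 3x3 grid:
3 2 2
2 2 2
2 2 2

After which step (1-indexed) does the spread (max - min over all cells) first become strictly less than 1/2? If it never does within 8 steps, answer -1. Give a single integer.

Answer: 1

Derivation:
Step 1: max=7/3, min=2, spread=1/3
  -> spread < 1/2 first at step 1
Step 2: max=41/18, min=2, spread=5/18
Step 3: max=473/216, min=2, spread=41/216
Step 4: max=28051/12960, min=731/360, spread=347/2592
Step 5: max=1662137/777600, min=7357/3600, spread=2921/31104
Step 6: max=99140539/46656000, min=889483/432000, spread=24611/373248
Step 7: max=5917442033/2799360000, min=20096741/9720000, spread=207329/4478976
Step 8: max=353953152451/167961600000, min=1075601599/518400000, spread=1746635/53747712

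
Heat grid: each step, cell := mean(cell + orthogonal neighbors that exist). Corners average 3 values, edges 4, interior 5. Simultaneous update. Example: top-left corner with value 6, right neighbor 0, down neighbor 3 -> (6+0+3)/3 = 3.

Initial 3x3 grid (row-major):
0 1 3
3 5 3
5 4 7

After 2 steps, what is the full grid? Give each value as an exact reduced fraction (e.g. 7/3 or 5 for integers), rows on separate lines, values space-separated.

Answer: 41/18 547/240 109/36
707/240 369/100 147/40
25/6 1027/240 173/36

Derivation:
After step 1:
  4/3 9/4 7/3
  13/4 16/5 9/2
  4 21/4 14/3
After step 2:
  41/18 547/240 109/36
  707/240 369/100 147/40
  25/6 1027/240 173/36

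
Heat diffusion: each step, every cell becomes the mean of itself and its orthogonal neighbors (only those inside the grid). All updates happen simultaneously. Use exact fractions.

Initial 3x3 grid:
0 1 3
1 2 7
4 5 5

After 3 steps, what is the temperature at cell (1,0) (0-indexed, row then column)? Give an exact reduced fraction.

Step 1: cell (1,0) = 7/4
Step 2: cell (1,0) = 179/80
Step 3: cell (1,0) = 11413/4800
Full grid after step 3:
  4177/2160 17357/7200 6907/2160
  11413/4800 9409/3000 53689/14400
  6707/2160 4397/1200 9277/2160

Answer: 11413/4800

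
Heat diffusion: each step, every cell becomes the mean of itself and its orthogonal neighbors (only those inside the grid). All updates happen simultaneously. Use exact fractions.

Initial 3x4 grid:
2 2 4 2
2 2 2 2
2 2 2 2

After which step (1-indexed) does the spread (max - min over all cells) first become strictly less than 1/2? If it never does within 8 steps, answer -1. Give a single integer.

Step 1: max=8/3, min=2, spread=2/3
Step 2: max=151/60, min=2, spread=31/60
Step 3: max=1291/540, min=2, spread=211/540
  -> spread < 1/2 first at step 3
Step 4: max=124897/54000, min=1847/900, spread=14077/54000
Step 5: max=1112407/486000, min=111683/54000, spread=5363/24300
Step 6: max=32900809/14580000, min=62869/30000, spread=93859/583200
Step 7: max=1959874481/874800000, min=102536467/48600000, spread=4568723/34992000
Step 8: max=116756435629/52488000000, min=3097618889/1458000000, spread=8387449/83980800

Answer: 3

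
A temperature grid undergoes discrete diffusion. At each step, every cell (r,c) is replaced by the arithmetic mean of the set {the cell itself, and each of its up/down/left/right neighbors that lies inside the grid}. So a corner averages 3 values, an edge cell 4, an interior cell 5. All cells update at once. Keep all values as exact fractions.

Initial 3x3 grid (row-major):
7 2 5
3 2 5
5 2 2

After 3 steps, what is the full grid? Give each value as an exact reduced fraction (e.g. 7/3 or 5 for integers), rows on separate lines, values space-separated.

After step 1:
  4 4 4
  17/4 14/5 7/2
  10/3 11/4 3
After step 2:
  49/12 37/10 23/6
  863/240 173/50 133/40
  31/9 713/240 37/12
After step 3:
  2731/720 4523/1200 1303/360
  52501/14400 10231/3000 8221/2400
  901/270 46651/14400 2251/720

Answer: 2731/720 4523/1200 1303/360
52501/14400 10231/3000 8221/2400
901/270 46651/14400 2251/720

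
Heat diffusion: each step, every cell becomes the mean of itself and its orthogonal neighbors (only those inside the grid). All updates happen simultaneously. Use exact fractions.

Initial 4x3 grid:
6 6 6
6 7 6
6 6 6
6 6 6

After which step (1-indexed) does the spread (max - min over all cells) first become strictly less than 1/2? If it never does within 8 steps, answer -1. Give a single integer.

Step 1: max=25/4, min=6, spread=1/4
  -> spread < 1/2 first at step 1
Step 2: max=623/100, min=6, spread=23/100
Step 3: max=29611/4800, min=2413/400, spread=131/960
Step 4: max=265751/43200, min=43591/7200, spread=841/8640
Step 5: max=106222051/17280000, min=8733373/1440000, spread=56863/691200
Step 6: max=954654341/155520000, min=78749543/12960000, spread=386393/6220800
Step 7: max=381641723131/62208000000, min=31524358813/5184000000, spread=26795339/497664000
Step 8: max=22878695714129/3732480000000, min=1893326149667/311040000000, spread=254051069/5971968000

Answer: 1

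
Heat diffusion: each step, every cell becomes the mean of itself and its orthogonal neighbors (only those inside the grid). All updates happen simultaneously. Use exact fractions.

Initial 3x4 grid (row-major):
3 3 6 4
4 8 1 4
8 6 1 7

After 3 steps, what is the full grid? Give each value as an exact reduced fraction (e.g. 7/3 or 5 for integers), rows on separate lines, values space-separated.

Answer: 9809/2160 8111/1800 7351/1800 901/216
73363/14400 27377/6000 6523/1500 7231/1800
3763/720 6049/1200 5159/1200 299/72

Derivation:
After step 1:
  10/3 5 7/2 14/3
  23/4 22/5 4 4
  6 23/4 15/4 4
After step 2:
  169/36 487/120 103/24 73/18
  1169/240 249/50 393/100 25/6
  35/6 199/40 35/8 47/12
After step 3:
  9809/2160 8111/1800 7351/1800 901/216
  73363/14400 27377/6000 6523/1500 7231/1800
  3763/720 6049/1200 5159/1200 299/72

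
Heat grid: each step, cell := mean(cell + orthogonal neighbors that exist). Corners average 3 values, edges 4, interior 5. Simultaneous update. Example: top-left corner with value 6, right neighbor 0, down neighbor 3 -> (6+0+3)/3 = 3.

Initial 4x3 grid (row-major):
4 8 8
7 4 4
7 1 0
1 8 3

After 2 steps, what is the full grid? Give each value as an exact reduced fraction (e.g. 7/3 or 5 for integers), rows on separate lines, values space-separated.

Answer: 107/18 119/20 50/9
619/120 243/50 131/30
113/24 361/100 41/12
151/36 65/16 107/36

Derivation:
After step 1:
  19/3 6 20/3
  11/2 24/5 4
  4 4 2
  16/3 13/4 11/3
After step 2:
  107/18 119/20 50/9
  619/120 243/50 131/30
  113/24 361/100 41/12
  151/36 65/16 107/36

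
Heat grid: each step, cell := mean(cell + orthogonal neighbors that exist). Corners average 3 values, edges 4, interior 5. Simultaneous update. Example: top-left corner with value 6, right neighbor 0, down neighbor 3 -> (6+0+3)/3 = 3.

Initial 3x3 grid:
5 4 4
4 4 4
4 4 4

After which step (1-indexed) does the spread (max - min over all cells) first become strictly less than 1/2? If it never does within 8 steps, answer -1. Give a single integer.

Step 1: max=13/3, min=4, spread=1/3
  -> spread < 1/2 first at step 1
Step 2: max=77/18, min=4, spread=5/18
Step 3: max=905/216, min=4, spread=41/216
Step 4: max=53971/12960, min=1451/360, spread=347/2592
Step 5: max=3217337/777600, min=14557/3600, spread=2921/31104
Step 6: max=192452539/46656000, min=1753483/432000, spread=24611/373248
Step 7: max=11516162033/2799360000, min=39536741/9720000, spread=207329/4478976
Step 8: max=689876352451/167961600000, min=2112401599/518400000, spread=1746635/53747712

Answer: 1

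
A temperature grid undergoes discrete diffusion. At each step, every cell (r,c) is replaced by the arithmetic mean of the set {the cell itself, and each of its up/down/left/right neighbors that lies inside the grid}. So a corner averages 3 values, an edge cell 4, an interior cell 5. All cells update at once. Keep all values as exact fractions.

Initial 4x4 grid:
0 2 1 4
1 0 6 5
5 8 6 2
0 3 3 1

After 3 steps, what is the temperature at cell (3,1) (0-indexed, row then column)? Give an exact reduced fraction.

Answer: 25333/7200

Derivation:
Step 1: cell (3,1) = 7/2
Step 2: cell (3,1) = 829/240
Step 3: cell (3,1) = 25333/7200
Full grid after step 3:
  83/45 1297/600 1111/360 7211/2160
  459/200 376/125 20381/6000 5353/1440
  5647/1800 20533/6000 3787/1000 569/160
  6979/2160 25333/7200 1651/480 241/72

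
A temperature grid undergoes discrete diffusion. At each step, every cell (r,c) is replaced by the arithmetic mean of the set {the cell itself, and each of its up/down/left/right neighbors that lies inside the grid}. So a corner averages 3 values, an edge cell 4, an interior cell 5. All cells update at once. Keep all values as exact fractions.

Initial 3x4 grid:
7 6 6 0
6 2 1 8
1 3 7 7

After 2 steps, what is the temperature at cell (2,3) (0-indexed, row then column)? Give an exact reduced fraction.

Step 1: cell (2,3) = 22/3
Step 2: cell (2,3) = 95/18
Full grid after step 2:
  187/36 553/120 539/120 143/36
  259/60 209/50 403/100 26/5
  127/36 881/240 1193/240 95/18

Answer: 95/18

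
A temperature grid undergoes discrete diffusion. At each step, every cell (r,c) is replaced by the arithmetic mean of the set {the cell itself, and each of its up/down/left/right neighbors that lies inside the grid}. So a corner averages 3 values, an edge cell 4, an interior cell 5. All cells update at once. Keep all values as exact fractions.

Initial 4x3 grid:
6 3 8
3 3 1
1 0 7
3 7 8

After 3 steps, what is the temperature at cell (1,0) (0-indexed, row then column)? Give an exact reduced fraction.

Answer: 681/200

Derivation:
Step 1: cell (1,0) = 13/4
Step 2: cell (1,0) = 11/4
Step 3: cell (1,0) = 681/200
Full grid after step 3:
  127/36 4841/1200 577/144
  681/200 6831/2000 10147/2400
  11063/3600 7861/2000 30701/7200
  4013/1080 9917/2400 10781/2160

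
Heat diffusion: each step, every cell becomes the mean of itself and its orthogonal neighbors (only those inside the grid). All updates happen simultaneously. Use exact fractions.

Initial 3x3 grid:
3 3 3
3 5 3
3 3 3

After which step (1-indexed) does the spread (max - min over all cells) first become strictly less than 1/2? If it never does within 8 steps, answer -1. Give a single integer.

Step 1: max=7/2, min=3, spread=1/2
Step 2: max=87/25, min=129/40, spread=51/200
  -> spread < 1/2 first at step 2
Step 3: max=8023/2400, min=587/180, spread=589/7200
Step 4: max=49943/15000, min=473081/144000, spread=31859/720000
Step 5: max=28611607/8640000, min=2964721/900000, spread=751427/43200000
Step 6: max=178634687/54000000, min=1710263129/518400000, spread=23149331/2592000000
Step 7: max=102794654263/31104000000, min=10694931889/3240000000, spread=616540643/155520000000
Step 8: max=642312453983/194400000000, min=6162652008761/1866240000000, spread=17737747379/9331200000000

Answer: 2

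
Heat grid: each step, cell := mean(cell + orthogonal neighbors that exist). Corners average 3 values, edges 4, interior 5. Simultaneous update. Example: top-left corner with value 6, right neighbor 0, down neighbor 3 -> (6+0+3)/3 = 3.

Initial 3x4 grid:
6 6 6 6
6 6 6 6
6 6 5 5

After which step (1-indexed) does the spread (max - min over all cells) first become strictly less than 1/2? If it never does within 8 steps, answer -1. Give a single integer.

Step 1: max=6, min=16/3, spread=2/3
Step 2: max=6, min=199/36, spread=17/36
  -> spread < 1/2 first at step 2
Step 3: max=6, min=758/135, spread=52/135
Step 4: max=10753/1800, min=736351/129600, spread=7573/25920
Step 5: max=160783/27000, min=44486999/7776000, spread=363701/1555200
Step 6: max=4272587/720000, min=2683506001/466560000, spread=681043/3732480
Step 7: max=1150517911/194400000, min=161592262859/27993600000, spread=163292653/1119744000
Step 8: max=34434860837/5832000000, min=9722868115681/1679616000000, spread=1554974443/13436928000

Answer: 2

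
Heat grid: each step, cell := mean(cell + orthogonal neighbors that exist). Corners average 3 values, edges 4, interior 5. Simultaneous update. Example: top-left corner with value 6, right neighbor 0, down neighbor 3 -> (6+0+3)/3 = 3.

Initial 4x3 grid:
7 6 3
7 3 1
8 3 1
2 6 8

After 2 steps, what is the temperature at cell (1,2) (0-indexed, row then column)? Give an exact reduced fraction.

Step 1: cell (1,2) = 2
Step 2: cell (1,2) = 151/48
Full grid after step 2:
  53/9 75/16 121/36
  263/48 106/25 151/48
  1247/240 106/25 289/80
  181/36 1157/240 13/3

Answer: 151/48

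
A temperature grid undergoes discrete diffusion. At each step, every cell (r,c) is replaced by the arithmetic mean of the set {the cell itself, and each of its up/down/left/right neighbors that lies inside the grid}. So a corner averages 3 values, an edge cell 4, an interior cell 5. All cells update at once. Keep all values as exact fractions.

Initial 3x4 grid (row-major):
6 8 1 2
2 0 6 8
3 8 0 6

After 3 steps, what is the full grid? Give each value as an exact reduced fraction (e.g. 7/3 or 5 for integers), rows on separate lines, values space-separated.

After step 1:
  16/3 15/4 17/4 11/3
  11/4 24/5 3 11/2
  13/3 11/4 5 14/3
After step 2:
  71/18 68/15 11/3 161/36
  1033/240 341/100 451/100 101/24
  59/18 1013/240 185/48 91/18
After step 3:
  9203/2160 13999/3600 1933/450 889/216
  53771/14400 12587/3000 23579/6000 32843/7200
  4249/1080 26573/7200 31753/7200 1889/432

Answer: 9203/2160 13999/3600 1933/450 889/216
53771/14400 12587/3000 23579/6000 32843/7200
4249/1080 26573/7200 31753/7200 1889/432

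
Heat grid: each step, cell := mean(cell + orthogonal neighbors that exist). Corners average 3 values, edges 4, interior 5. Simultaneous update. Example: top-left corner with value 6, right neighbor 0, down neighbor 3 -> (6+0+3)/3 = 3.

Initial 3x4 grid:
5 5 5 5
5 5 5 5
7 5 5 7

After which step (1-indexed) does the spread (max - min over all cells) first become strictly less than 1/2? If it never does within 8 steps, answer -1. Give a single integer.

Answer: 3

Derivation:
Step 1: max=17/3, min=5, spread=2/3
Step 2: max=50/9, min=5, spread=5/9
Step 3: max=1171/216, min=611/120, spread=89/270
  -> spread < 1/2 first at step 3
Step 4: max=69647/12960, min=9251/1800, spread=15199/64800
Step 5: max=4149313/777600, min=31063/6000, spread=617741/3888000
Step 6: max=103321393/19440000, min=33707131/6480000, spread=55/486
Step 7: max=6182243387/1166400000, min=2029193629/388800000, spread=7573/93312
Step 8: max=370172778133/69984000000, min=40677739237/7776000000, spread=32585/559872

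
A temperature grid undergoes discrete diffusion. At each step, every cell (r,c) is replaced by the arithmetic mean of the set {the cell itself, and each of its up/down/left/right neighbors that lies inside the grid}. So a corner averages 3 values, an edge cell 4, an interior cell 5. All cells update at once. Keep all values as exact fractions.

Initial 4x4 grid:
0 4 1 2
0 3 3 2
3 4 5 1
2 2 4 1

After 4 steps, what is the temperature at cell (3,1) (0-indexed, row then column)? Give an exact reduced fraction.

Answer: 296251/108000

Derivation:
Step 1: cell (3,1) = 3
Step 2: cell (3,1) = 44/15
Step 3: cell (3,1) = 10153/3600
Step 4: cell (3,1) = 296251/108000
Full grid after step 4:
  26587/12960 14833/6750 30691/13500 29309/12960
  483101/216000 430841/180000 445831/180000 513451/216000
  536357/216000 95539/36000 32003/12000 183089/72000
  170441/64800 296251/108000 10953/4000 56497/21600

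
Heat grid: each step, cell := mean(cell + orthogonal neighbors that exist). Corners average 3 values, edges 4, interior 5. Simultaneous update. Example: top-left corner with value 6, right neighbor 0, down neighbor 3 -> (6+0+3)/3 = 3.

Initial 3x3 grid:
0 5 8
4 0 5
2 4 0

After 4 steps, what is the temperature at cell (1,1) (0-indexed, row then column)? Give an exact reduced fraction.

Step 1: cell (1,1) = 18/5
Step 2: cell (1,1) = 131/50
Step 3: cell (1,1) = 9757/3000
Step 4: cell (1,1) = 540179/180000
Full grid after step 4:
  43253/14400 990053/288000 77017/21600
  1246267/432000 540179/180000 990053/288000
  83113/32400 1246267/432000 43253/14400

Answer: 540179/180000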